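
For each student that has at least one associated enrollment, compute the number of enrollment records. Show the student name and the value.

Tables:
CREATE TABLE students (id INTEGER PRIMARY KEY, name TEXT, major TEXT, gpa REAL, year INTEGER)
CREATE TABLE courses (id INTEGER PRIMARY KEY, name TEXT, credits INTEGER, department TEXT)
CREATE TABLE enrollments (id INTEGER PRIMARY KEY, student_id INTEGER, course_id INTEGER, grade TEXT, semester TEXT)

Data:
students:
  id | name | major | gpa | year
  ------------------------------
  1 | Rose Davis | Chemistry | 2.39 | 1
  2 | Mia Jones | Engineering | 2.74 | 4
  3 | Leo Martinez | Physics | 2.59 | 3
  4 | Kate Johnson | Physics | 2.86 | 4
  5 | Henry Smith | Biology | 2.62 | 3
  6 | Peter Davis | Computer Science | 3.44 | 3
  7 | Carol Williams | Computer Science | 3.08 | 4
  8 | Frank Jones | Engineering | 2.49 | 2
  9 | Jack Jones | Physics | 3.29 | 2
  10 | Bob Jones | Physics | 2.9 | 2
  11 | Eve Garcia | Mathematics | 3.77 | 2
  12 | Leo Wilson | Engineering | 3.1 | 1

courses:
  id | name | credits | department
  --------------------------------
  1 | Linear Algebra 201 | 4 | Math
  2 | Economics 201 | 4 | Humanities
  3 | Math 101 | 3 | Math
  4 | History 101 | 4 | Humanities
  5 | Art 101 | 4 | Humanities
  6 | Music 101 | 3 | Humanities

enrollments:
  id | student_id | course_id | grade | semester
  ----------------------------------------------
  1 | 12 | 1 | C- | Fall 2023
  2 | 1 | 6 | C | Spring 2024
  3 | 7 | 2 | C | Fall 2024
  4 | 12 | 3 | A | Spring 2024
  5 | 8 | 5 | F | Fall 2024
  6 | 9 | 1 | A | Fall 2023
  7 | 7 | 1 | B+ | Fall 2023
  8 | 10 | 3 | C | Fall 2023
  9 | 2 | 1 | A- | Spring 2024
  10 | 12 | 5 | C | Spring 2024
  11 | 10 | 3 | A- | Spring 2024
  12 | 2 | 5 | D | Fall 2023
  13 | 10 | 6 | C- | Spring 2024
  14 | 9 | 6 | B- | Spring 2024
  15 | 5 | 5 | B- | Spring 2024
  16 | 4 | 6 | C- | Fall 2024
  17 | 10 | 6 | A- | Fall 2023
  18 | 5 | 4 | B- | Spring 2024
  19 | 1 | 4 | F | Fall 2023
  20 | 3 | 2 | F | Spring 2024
SELECT p.name, COUNT(*) AS n FROM enrollments c JOIN students p ON c.student_id = p.id GROUP BY p.id, p.name

Execution result:
name | n
Rose Davis | 2
Mia Jones | 2
Leo Martinez | 1
Kate Johnson | 1
Henry Smith | 2
Carol Williams | 2
Frank Jones | 1
Jack Jones | 2
Bob Jones | 4
Leo Wilson | 3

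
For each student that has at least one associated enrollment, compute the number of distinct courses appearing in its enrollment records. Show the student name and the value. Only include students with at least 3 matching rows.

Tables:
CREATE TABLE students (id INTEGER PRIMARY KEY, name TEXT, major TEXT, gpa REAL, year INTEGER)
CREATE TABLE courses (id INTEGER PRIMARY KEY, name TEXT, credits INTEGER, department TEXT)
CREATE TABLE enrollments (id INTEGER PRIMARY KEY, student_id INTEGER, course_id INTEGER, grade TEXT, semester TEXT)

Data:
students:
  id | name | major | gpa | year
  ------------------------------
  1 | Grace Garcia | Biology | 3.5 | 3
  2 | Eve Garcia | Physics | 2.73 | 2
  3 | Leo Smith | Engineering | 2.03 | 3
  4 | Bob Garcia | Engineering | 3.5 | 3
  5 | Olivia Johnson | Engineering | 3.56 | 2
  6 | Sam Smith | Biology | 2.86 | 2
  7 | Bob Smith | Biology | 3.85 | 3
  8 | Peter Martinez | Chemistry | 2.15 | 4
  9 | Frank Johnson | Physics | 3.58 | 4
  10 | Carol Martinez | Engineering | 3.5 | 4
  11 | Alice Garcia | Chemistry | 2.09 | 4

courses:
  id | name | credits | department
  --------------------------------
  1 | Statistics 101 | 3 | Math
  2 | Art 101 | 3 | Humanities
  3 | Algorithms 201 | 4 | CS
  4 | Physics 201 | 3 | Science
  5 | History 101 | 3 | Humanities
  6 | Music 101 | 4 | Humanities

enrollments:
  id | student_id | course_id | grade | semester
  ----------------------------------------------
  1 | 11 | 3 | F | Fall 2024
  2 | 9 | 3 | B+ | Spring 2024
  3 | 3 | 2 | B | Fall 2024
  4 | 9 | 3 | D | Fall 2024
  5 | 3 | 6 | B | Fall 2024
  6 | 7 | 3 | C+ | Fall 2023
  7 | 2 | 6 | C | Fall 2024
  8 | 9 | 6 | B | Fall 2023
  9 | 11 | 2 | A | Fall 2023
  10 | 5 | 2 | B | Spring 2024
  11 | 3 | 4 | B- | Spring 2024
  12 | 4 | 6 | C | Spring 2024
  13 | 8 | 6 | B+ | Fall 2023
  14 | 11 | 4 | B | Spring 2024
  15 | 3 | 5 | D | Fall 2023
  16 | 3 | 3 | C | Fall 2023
SELECT p.name, COUNT(DISTINCT c.course_id) AS distinct_course_count FROM enrollments c JOIN students p ON c.student_id = p.id GROUP BY p.id, p.name HAVING COUNT(*) >= 3

Execution result:
name | distinct_course_count
Leo Smith | 5
Frank Johnson | 2
Alice Garcia | 3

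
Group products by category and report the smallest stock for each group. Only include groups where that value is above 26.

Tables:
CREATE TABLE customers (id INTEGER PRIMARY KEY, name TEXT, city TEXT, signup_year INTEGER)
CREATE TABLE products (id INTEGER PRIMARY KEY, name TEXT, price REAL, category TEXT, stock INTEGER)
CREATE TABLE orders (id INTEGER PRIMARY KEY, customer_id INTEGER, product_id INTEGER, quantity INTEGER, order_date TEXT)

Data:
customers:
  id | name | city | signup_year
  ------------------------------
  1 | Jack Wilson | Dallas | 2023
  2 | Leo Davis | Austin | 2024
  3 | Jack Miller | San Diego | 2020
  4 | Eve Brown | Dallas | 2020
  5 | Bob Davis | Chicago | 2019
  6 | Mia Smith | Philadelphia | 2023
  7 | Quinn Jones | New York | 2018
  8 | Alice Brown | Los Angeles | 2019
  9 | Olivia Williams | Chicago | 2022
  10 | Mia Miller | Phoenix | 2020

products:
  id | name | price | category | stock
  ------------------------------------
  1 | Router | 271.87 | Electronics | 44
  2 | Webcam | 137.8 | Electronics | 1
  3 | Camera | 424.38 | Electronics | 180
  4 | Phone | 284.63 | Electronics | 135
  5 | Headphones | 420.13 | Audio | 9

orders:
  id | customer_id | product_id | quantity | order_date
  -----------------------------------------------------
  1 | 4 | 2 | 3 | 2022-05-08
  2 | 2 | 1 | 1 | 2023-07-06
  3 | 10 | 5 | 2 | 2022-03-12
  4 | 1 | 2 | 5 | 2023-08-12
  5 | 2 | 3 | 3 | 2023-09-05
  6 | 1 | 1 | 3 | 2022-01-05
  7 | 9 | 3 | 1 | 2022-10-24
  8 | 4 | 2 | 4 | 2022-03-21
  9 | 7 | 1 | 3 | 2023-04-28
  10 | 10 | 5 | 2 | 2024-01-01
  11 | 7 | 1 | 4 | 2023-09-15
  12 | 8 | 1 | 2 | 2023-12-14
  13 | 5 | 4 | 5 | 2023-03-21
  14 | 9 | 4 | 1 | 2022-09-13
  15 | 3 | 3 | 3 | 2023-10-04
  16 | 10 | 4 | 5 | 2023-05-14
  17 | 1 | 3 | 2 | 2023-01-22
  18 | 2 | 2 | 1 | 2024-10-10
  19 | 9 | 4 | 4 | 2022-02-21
SELECT category, MIN(stock) AS min_stock FROM products GROUP BY category HAVING MIN(stock) > 26

Execution result:
(no rows)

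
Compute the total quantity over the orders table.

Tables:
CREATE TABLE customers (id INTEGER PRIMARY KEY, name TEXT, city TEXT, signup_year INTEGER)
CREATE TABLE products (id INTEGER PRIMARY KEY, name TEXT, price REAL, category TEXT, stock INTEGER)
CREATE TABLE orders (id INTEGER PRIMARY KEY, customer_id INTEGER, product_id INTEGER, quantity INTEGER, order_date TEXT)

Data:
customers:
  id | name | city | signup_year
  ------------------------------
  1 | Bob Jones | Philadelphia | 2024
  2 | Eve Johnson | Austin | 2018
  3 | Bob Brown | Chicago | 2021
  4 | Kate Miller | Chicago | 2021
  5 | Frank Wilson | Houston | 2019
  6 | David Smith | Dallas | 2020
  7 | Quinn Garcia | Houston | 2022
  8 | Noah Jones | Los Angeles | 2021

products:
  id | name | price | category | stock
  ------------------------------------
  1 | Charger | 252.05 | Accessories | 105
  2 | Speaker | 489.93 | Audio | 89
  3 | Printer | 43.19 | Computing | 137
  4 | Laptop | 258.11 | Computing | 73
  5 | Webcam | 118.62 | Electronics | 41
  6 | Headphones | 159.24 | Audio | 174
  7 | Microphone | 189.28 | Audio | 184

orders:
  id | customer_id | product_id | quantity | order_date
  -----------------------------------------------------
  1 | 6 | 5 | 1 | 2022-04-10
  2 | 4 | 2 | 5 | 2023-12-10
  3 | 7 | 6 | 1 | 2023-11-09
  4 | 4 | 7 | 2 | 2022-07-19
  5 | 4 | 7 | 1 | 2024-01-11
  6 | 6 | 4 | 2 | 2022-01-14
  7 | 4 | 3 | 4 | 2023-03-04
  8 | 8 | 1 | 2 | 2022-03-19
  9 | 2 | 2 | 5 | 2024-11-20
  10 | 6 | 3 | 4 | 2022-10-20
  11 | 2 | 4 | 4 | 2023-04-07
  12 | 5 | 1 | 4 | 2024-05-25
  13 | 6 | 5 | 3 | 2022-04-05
SELECT SUM(quantity) FROM orders

Execution result:
38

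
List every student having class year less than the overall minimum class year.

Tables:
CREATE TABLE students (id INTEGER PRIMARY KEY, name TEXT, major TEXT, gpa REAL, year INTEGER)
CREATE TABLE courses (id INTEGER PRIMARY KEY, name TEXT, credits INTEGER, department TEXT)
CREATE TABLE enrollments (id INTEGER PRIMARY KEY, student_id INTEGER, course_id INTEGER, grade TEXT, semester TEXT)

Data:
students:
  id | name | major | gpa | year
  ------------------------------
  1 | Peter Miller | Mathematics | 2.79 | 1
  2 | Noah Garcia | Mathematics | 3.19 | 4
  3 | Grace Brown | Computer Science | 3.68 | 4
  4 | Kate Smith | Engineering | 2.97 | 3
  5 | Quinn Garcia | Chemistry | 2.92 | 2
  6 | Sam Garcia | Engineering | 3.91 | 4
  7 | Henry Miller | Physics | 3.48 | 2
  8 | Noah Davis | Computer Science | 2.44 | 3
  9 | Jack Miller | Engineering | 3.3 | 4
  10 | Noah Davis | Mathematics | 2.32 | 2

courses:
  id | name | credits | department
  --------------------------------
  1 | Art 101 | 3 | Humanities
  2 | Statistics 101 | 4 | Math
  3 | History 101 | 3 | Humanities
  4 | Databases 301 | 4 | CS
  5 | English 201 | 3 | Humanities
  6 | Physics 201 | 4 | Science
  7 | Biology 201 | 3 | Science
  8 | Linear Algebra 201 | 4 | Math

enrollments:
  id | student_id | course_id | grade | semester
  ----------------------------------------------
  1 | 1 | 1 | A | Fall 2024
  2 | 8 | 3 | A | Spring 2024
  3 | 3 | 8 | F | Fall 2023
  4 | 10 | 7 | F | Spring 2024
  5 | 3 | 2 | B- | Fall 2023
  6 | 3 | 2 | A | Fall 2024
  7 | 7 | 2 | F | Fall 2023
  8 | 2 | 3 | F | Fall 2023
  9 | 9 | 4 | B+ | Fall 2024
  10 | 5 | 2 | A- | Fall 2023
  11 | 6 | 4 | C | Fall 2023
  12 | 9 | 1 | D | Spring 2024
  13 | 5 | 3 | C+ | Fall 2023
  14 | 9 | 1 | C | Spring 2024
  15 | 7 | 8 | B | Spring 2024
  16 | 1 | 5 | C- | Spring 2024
SELECT name, year FROM students WHERE year < (SELECT MIN(year) FROM students)

Execution result:
(no rows)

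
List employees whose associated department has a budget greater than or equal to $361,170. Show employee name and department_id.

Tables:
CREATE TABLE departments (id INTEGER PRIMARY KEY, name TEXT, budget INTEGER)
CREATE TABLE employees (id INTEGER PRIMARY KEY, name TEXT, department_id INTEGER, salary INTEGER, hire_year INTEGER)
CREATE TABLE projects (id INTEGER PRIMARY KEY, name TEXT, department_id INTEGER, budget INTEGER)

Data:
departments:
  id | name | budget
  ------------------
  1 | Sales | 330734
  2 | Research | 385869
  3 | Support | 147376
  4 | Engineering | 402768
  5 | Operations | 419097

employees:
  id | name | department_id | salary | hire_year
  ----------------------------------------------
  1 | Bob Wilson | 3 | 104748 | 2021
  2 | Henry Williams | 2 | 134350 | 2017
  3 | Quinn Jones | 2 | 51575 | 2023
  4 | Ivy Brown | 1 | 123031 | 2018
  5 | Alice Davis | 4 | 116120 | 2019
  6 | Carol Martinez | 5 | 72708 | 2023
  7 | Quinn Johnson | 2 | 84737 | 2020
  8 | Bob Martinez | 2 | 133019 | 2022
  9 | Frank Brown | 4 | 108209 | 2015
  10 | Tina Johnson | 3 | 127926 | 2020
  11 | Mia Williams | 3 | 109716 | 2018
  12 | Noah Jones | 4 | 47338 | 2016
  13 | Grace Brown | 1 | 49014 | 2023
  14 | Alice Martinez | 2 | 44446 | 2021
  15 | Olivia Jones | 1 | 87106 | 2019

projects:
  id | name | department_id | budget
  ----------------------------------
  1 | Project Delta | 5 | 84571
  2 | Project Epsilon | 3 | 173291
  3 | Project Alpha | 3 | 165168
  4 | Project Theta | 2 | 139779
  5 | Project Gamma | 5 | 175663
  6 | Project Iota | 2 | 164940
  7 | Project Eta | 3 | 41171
SELECT name, department_id FROM employees WHERE department_id IN (SELECT id FROM departments WHERE budget >= 361170)

Execution result:
name | department_id
Henry Williams | 2
Quinn Jones | 2
Alice Davis | 4
Carol Martinez | 5
Quinn Johnson | 2
Bob Martinez | 2
Frank Brown | 4
Noah Jones | 4
Alice Martinez | 2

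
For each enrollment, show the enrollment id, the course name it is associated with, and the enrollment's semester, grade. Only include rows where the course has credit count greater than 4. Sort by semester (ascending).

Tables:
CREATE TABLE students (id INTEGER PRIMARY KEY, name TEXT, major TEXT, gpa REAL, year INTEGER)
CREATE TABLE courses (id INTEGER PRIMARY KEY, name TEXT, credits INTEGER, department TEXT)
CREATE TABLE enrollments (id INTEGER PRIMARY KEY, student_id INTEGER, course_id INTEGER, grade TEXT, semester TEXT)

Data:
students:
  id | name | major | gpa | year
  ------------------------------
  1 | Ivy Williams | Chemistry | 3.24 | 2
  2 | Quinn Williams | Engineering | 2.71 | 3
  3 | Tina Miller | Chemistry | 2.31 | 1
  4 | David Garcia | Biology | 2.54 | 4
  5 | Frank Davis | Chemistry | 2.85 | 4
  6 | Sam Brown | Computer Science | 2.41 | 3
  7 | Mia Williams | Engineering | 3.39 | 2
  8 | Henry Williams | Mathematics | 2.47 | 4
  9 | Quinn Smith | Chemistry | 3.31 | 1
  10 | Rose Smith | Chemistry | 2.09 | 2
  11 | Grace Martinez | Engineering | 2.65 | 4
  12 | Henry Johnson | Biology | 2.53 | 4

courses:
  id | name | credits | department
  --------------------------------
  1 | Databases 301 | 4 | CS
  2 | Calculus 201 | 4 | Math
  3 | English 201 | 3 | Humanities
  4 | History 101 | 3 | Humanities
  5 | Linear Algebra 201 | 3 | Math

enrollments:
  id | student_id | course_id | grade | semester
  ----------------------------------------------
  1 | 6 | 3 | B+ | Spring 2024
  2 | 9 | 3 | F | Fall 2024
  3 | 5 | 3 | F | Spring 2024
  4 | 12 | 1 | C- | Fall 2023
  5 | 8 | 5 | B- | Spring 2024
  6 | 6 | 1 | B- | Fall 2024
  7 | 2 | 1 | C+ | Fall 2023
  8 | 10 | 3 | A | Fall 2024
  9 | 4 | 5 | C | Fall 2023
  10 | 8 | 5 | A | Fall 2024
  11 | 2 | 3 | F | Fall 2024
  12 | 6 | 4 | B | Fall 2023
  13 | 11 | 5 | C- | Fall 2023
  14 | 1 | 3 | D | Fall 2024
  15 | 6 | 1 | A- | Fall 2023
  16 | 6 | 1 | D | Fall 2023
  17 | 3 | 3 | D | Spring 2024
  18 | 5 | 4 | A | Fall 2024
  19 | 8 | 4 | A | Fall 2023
SELECT c.id, p.name AS course, c.semester, c.grade FROM enrollments c JOIN courses p ON c.course_id = p.id WHERE p.credits > 4 ORDER BY c.semester ASC

Execution result:
(no rows)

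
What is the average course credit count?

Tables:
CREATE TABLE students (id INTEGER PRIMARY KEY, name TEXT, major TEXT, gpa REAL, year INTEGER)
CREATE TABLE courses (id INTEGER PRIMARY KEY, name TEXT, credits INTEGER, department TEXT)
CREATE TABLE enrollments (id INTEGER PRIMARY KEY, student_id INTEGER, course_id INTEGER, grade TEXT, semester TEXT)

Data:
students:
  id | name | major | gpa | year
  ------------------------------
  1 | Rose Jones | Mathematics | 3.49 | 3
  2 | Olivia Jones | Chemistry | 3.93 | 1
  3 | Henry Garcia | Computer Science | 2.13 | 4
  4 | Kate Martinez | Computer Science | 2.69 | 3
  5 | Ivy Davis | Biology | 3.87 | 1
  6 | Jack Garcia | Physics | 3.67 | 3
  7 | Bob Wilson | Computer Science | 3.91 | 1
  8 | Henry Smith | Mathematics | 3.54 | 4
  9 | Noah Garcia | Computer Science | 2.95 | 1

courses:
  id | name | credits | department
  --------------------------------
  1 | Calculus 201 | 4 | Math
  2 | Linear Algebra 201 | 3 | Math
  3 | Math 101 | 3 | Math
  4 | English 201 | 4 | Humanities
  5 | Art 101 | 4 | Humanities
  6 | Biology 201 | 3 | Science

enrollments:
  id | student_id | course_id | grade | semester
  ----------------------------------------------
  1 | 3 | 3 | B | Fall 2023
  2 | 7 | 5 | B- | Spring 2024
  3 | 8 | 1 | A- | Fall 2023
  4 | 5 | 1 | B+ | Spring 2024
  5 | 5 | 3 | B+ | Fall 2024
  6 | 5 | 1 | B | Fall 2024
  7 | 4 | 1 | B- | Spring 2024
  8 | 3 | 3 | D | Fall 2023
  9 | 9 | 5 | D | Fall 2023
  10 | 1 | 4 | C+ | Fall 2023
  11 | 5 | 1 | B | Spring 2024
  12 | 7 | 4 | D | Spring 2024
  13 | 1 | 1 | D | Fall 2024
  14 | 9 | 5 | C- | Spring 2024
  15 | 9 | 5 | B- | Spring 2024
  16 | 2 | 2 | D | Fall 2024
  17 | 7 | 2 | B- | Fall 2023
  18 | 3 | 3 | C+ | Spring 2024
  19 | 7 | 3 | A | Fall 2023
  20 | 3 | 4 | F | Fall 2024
SELECT AVG(credits) FROM courses

Execution result:
3.50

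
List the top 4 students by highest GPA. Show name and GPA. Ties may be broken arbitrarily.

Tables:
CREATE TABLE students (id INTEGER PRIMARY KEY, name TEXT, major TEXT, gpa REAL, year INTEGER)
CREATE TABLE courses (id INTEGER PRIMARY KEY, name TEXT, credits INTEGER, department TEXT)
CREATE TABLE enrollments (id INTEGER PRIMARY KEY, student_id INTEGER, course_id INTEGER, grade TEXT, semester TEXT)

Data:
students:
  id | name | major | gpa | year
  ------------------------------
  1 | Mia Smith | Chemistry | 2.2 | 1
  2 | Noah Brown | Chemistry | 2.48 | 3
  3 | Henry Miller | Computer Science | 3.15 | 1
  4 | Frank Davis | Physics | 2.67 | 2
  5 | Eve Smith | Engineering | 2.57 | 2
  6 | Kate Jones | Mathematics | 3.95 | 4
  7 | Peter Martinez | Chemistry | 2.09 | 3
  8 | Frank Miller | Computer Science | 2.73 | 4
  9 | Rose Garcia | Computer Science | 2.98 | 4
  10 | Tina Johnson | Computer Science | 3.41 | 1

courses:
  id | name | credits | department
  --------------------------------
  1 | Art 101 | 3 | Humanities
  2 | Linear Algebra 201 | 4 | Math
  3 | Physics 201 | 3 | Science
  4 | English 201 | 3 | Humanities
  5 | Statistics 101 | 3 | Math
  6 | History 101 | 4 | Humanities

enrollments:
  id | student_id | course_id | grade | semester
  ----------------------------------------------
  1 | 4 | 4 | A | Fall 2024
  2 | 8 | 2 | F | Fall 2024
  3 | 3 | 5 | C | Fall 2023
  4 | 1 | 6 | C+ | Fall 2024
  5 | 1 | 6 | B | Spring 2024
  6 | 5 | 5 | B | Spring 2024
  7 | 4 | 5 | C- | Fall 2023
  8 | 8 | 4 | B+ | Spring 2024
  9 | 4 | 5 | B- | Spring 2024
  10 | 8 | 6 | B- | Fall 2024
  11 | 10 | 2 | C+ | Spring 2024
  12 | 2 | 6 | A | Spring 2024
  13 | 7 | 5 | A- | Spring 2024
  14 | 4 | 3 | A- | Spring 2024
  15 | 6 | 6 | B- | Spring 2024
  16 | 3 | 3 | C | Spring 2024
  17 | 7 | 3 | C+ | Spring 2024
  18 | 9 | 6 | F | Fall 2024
SELECT name, gpa FROM students ORDER BY gpa DESC LIMIT 4

Execution result:
name | gpa
Kate Jones | 3.95
Tina Johnson | 3.41
Henry Miller | 3.15
Rose Garcia | 2.98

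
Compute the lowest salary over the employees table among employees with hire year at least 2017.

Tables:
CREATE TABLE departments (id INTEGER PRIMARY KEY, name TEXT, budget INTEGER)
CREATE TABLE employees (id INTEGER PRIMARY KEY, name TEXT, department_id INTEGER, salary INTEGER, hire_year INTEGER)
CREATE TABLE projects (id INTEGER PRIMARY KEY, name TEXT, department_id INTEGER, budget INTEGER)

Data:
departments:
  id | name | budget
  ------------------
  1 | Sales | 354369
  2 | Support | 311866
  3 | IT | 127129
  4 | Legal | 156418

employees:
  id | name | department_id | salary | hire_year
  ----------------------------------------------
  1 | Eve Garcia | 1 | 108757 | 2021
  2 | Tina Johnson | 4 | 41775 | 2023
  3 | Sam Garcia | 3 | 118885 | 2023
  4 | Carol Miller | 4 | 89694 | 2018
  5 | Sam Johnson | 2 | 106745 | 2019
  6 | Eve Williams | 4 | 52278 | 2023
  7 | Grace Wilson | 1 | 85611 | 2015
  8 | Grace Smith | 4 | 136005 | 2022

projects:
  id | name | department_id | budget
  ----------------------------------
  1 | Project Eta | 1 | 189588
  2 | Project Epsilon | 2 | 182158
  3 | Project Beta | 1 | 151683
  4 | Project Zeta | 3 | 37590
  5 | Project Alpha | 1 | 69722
SELECT MIN(salary) FROM employees WHERE hire_year >= 2017

Execution result:
41775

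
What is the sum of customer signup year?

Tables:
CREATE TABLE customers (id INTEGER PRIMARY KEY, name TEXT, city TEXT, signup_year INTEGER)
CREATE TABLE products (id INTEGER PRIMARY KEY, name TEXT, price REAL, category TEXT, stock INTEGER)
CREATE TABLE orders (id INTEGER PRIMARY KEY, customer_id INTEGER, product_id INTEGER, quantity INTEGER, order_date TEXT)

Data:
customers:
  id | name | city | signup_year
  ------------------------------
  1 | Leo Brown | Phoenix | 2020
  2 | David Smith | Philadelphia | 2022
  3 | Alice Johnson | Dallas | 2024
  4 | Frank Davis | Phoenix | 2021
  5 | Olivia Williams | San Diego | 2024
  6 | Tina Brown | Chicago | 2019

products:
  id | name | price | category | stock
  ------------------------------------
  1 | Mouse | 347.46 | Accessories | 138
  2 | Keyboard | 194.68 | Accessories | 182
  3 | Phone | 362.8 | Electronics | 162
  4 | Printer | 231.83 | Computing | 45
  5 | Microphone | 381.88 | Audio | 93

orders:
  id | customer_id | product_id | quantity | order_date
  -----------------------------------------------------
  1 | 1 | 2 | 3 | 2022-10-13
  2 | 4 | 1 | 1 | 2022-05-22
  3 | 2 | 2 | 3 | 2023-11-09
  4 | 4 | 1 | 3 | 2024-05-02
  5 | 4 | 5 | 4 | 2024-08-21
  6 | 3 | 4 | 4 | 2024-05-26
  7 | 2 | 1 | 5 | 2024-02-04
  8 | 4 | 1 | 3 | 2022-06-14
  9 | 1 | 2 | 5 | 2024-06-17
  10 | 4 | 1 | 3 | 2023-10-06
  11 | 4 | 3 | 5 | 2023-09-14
SELECT SUM(signup_year) FROM customers

Execution result:
12130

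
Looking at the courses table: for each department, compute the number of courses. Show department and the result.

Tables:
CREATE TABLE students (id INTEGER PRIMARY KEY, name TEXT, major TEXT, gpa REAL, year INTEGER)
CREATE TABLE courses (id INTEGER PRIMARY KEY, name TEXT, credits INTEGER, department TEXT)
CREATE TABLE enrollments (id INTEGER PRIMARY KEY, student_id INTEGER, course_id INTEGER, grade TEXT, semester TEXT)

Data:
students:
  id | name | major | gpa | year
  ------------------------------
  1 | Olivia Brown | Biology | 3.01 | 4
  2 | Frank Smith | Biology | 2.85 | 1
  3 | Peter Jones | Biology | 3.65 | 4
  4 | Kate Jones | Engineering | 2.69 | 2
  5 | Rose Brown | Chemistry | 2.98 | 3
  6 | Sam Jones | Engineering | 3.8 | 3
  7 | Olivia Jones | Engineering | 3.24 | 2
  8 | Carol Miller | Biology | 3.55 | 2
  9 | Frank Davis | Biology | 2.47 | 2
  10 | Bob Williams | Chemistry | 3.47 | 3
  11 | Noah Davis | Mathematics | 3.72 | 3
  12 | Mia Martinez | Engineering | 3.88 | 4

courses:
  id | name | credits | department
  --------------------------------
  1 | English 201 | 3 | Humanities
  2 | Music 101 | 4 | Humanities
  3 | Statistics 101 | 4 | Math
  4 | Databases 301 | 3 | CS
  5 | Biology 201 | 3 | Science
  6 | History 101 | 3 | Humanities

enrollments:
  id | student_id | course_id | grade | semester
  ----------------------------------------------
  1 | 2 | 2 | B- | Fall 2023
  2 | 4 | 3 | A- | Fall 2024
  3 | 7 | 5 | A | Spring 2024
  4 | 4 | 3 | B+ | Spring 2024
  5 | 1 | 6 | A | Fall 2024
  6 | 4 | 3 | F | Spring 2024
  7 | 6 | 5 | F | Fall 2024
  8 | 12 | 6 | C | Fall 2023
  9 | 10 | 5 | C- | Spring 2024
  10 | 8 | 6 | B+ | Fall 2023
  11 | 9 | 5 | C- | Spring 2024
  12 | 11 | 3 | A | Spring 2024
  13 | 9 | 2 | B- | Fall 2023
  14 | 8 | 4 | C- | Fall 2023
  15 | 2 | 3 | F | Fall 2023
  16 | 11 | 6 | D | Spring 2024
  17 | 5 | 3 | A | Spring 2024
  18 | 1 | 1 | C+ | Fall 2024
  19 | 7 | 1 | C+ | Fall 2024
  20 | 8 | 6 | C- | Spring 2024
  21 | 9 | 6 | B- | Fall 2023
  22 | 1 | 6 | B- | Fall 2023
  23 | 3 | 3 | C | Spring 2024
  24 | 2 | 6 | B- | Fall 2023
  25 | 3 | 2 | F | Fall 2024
SELECT department, COUNT(*) AS n FROM courses GROUP BY department

Execution result:
department | n
CS | 1
Humanities | 3
Math | 1
Science | 1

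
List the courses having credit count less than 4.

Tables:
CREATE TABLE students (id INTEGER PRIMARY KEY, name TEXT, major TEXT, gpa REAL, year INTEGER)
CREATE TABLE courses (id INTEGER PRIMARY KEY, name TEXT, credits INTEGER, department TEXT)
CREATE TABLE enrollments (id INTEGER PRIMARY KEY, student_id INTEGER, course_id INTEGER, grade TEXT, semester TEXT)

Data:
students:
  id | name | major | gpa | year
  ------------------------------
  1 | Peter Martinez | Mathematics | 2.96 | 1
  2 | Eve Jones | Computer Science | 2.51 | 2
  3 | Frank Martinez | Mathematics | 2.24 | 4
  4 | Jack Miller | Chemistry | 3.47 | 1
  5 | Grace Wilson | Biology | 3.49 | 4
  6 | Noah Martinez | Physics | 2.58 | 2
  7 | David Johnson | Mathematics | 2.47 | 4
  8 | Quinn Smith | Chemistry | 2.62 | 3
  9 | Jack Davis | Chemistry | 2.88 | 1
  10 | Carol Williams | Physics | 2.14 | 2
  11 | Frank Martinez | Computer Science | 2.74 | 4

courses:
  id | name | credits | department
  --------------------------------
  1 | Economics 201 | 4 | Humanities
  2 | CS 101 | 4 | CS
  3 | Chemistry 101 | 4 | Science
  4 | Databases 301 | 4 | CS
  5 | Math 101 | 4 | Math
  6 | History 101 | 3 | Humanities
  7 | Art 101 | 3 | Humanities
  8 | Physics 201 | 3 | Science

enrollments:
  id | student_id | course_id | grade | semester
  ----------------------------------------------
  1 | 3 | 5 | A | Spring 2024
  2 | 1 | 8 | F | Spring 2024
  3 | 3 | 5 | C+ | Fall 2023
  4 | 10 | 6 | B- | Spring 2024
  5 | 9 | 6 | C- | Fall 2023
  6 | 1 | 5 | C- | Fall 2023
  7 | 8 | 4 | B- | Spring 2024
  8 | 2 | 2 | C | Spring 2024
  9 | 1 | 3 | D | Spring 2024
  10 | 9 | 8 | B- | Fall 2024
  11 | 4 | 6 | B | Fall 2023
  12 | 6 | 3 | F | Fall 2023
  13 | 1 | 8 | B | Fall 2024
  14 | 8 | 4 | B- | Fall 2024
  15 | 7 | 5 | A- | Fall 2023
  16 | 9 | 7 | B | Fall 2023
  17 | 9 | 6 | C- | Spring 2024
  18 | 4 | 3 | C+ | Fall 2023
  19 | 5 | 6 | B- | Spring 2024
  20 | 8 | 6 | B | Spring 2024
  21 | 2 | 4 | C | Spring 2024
SELECT name, credits FROM courses WHERE credits < 4

Execution result:
name | credits
History 101 | 3
Art 101 | 3
Physics 201 | 3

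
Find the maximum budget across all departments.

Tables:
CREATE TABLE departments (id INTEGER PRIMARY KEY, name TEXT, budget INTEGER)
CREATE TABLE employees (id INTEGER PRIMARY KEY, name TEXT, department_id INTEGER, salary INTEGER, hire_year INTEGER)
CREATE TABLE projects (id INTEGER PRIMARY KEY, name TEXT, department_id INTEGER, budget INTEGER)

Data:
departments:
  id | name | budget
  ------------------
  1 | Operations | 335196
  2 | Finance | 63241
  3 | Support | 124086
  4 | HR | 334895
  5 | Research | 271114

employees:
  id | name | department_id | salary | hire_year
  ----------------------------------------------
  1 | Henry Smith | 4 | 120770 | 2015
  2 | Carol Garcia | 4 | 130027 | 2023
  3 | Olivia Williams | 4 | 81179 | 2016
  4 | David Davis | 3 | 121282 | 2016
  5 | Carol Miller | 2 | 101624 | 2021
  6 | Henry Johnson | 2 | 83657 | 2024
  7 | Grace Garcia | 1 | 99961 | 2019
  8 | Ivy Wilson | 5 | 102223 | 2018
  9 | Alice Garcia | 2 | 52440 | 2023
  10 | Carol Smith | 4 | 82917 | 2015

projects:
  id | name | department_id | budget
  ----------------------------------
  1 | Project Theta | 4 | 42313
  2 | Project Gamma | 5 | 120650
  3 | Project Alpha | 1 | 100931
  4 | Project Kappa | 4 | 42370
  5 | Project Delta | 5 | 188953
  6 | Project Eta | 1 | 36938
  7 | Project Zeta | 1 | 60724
SELECT MAX(budget) FROM departments

Execution result:
335196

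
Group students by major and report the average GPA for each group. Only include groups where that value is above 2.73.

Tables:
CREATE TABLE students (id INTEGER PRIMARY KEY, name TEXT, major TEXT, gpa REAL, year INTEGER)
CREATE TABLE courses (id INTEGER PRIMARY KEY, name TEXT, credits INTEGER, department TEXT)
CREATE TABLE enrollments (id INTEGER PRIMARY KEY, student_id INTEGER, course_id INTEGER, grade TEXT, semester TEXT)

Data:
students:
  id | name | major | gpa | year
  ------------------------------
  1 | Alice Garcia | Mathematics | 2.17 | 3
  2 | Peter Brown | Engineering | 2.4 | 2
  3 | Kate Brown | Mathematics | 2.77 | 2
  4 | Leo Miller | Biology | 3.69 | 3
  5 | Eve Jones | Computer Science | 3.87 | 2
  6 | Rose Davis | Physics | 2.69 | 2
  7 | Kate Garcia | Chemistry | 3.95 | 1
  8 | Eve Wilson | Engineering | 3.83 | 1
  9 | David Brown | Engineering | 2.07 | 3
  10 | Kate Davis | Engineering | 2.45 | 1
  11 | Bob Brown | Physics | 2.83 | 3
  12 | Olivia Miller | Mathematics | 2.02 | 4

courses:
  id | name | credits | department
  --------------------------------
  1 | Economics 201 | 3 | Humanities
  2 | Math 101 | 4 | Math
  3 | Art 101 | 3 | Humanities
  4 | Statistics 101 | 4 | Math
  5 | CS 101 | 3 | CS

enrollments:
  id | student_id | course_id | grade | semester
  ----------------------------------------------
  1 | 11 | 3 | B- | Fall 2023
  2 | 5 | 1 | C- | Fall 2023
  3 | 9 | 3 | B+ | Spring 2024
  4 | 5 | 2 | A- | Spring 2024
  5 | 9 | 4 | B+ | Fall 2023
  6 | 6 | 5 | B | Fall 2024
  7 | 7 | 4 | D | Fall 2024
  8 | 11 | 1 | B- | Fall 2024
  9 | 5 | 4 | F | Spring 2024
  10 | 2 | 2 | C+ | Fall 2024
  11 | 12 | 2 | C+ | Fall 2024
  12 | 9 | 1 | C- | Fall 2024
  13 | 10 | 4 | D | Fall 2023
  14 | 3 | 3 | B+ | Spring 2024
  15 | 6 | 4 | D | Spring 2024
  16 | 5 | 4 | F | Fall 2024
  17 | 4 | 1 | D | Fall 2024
SELECT major, AVG(gpa) AS avg_gpa FROM students GROUP BY major HAVING AVG(gpa) > 2.73

Execution result:
major | avg_gpa
Biology | 3.69
Chemistry | 3.95
Computer Science | 3.87
Physics | 2.76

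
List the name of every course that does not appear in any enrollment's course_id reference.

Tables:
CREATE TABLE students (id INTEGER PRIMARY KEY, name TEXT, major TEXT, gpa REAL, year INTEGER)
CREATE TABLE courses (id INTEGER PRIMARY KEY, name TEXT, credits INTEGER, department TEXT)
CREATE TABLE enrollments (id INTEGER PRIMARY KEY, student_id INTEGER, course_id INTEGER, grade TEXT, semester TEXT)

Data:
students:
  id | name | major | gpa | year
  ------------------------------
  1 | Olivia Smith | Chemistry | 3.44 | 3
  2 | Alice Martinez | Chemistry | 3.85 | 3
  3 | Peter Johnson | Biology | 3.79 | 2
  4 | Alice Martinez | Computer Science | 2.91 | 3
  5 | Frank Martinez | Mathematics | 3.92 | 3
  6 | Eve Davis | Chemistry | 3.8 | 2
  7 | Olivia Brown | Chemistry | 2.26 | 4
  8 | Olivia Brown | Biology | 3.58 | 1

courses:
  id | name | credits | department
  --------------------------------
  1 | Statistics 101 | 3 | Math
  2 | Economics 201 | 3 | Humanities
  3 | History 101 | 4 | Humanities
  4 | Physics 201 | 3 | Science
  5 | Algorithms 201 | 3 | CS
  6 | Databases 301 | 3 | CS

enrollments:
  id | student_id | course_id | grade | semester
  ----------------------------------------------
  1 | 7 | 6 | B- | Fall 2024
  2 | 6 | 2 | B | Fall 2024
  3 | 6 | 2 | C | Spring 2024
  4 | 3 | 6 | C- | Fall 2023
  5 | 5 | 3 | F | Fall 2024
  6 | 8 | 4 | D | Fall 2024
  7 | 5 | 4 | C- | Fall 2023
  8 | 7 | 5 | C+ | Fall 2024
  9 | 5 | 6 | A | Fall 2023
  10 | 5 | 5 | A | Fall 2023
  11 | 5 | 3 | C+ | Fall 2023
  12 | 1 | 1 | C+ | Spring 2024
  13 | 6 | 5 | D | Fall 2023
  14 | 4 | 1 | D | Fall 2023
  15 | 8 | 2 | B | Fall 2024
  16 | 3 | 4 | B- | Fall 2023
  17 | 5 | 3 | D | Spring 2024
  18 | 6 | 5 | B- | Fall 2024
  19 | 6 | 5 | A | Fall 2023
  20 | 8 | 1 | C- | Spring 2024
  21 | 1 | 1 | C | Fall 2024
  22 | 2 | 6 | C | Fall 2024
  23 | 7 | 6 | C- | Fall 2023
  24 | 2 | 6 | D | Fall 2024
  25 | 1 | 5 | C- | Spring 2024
SELECT p.name FROM courses p LEFT JOIN enrollments c ON c.course_id = p.id WHERE c.id IS NULL

Execution result:
(no rows)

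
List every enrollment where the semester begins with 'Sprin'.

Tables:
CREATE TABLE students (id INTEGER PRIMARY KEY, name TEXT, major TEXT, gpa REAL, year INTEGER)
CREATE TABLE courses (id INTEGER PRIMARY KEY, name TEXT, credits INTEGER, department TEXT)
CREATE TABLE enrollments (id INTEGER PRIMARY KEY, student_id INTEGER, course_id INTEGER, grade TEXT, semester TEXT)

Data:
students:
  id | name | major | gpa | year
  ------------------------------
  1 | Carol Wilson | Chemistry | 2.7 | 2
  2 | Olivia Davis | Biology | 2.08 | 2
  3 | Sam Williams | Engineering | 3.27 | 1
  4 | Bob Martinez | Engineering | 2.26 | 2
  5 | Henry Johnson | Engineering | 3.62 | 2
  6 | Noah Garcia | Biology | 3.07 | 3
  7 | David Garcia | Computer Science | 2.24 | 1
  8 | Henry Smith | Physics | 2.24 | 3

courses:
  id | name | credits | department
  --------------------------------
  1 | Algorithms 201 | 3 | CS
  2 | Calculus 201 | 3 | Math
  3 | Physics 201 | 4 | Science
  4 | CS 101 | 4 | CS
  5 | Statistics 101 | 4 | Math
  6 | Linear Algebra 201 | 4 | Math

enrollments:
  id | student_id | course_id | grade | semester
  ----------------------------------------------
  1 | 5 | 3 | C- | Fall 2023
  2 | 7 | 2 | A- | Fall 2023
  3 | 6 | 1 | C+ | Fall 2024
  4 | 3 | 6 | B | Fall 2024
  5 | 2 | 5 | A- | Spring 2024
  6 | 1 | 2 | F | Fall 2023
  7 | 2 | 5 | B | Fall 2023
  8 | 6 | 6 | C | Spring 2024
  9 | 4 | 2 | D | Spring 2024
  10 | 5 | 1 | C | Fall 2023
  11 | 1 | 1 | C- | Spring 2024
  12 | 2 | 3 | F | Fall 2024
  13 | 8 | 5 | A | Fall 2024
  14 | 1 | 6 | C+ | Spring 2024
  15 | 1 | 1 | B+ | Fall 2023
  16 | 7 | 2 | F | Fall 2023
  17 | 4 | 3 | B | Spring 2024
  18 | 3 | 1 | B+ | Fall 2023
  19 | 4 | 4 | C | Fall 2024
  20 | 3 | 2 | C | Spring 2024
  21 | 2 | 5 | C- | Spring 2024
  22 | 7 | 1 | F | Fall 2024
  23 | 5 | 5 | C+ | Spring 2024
SELECT id, semester FROM enrollments WHERE semester LIKE 'Sprin%'

Execution result:
id | semester
5 | Spring 2024
8 | Spring 2024
9 | Spring 2024
11 | Spring 2024
14 | Spring 2024
17 | Spring 2024
20 | Spring 2024
21 | Spring 2024
23 | Spring 2024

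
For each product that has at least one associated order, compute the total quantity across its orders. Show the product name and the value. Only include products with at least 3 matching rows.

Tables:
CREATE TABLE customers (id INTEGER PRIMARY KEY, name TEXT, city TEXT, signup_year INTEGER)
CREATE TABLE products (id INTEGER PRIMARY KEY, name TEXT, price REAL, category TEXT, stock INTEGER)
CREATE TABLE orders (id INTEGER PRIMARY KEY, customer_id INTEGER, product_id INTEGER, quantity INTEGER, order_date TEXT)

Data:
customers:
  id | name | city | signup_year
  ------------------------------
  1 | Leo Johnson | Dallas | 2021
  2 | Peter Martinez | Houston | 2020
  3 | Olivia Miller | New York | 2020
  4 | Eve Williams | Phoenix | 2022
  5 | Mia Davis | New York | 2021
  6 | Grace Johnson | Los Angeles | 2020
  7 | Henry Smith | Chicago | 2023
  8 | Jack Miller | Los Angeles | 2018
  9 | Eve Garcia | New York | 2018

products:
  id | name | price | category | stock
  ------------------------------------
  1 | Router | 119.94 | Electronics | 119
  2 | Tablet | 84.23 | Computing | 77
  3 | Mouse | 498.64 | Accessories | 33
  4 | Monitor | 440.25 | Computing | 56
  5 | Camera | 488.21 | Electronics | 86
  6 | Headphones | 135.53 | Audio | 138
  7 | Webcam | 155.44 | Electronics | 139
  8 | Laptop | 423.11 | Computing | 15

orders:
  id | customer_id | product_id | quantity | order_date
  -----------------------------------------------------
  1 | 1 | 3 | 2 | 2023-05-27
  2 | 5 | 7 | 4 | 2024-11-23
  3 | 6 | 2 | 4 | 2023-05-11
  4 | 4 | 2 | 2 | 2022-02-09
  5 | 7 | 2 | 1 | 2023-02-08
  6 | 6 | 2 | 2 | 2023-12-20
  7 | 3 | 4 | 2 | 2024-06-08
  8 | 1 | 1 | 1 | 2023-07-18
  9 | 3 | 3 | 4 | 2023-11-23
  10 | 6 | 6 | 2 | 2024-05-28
SELECT p.name, SUM(c.quantity) AS sum_quantity FROM orders c JOIN products p ON c.product_id = p.id GROUP BY p.id, p.name HAVING COUNT(*) >= 3

Execution result:
name | sum_quantity
Tablet | 9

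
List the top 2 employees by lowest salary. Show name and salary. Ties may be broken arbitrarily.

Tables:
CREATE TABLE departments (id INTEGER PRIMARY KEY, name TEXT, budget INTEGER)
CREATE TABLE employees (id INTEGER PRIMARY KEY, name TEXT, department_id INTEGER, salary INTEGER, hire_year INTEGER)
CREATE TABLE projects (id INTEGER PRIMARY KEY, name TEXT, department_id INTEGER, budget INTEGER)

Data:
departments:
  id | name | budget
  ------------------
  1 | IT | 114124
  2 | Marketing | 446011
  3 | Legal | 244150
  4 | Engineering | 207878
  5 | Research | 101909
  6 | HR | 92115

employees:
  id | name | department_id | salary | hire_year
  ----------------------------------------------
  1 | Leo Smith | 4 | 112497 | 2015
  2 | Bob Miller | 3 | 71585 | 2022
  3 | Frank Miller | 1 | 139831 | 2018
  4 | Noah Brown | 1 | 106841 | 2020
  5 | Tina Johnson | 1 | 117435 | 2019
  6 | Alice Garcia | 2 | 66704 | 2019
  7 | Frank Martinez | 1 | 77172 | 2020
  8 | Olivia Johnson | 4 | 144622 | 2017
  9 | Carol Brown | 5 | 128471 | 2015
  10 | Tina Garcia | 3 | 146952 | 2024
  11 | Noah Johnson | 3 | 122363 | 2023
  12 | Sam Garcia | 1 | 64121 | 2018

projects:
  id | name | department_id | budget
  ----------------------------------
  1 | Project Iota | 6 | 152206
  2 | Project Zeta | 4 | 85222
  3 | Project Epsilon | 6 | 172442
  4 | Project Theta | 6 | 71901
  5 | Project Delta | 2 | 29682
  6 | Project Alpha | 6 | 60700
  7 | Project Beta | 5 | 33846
SELECT name, salary FROM employees ORDER BY salary ASC LIMIT 2

Execution result:
name | salary
Sam Garcia | 64121
Alice Garcia | 66704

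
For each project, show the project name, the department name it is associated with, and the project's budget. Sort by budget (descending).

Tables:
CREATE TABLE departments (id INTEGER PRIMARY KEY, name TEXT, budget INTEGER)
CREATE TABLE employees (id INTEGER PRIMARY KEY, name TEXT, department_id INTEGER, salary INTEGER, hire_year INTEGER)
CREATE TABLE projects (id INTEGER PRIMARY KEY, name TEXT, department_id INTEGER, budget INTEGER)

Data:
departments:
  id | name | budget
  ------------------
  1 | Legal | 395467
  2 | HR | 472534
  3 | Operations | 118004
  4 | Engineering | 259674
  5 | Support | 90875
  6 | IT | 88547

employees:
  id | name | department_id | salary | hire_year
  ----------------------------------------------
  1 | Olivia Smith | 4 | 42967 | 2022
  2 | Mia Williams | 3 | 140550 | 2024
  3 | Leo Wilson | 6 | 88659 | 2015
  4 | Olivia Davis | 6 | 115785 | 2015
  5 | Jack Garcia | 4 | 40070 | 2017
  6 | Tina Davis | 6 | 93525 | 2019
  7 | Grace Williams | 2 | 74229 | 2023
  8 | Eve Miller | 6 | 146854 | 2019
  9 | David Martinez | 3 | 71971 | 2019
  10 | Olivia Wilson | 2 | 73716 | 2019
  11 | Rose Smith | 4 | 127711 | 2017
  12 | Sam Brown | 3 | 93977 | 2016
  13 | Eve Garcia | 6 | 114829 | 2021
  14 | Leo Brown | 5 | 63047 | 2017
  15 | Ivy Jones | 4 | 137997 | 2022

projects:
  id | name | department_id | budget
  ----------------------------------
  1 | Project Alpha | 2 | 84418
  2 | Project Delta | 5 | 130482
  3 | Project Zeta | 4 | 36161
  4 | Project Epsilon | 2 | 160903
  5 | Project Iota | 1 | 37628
SELECT c.name, p.name AS department, c.budget FROM projects c JOIN departments p ON c.department_id = p.id ORDER BY c.budget DESC

Execution result:
name | department | budget
Project Epsilon | HR | 160903
Project Delta | Support | 130482
Project Alpha | HR | 84418
Project Iota | Legal | 37628
Project Zeta | Engineering | 36161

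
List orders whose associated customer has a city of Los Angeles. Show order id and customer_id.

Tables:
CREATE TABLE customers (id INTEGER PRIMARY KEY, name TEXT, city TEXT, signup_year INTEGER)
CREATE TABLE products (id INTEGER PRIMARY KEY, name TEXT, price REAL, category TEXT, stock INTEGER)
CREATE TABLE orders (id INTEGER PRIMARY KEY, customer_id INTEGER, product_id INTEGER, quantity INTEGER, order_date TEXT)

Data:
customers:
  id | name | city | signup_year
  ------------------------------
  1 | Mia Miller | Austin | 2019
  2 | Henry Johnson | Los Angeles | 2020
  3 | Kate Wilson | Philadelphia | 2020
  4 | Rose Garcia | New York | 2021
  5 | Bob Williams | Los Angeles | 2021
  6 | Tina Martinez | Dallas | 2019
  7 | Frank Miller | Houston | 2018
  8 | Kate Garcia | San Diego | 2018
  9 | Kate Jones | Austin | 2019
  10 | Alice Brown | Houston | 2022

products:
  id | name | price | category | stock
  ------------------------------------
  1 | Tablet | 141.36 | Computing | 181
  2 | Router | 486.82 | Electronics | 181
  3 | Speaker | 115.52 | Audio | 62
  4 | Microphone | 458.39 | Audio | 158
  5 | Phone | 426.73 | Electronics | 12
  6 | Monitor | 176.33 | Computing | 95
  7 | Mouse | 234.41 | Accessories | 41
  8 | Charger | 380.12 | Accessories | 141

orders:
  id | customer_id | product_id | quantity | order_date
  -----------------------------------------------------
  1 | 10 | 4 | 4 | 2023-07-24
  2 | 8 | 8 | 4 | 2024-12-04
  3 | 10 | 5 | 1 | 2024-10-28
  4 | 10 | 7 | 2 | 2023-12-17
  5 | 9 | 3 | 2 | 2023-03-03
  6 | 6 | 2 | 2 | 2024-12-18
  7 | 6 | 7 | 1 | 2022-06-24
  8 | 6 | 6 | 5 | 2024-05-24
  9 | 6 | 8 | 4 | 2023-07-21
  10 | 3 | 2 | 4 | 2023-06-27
SELECT id, customer_id FROM orders WHERE customer_id IN (SELECT id FROM customers WHERE city = 'Los Angeles')

Execution result:
(no rows)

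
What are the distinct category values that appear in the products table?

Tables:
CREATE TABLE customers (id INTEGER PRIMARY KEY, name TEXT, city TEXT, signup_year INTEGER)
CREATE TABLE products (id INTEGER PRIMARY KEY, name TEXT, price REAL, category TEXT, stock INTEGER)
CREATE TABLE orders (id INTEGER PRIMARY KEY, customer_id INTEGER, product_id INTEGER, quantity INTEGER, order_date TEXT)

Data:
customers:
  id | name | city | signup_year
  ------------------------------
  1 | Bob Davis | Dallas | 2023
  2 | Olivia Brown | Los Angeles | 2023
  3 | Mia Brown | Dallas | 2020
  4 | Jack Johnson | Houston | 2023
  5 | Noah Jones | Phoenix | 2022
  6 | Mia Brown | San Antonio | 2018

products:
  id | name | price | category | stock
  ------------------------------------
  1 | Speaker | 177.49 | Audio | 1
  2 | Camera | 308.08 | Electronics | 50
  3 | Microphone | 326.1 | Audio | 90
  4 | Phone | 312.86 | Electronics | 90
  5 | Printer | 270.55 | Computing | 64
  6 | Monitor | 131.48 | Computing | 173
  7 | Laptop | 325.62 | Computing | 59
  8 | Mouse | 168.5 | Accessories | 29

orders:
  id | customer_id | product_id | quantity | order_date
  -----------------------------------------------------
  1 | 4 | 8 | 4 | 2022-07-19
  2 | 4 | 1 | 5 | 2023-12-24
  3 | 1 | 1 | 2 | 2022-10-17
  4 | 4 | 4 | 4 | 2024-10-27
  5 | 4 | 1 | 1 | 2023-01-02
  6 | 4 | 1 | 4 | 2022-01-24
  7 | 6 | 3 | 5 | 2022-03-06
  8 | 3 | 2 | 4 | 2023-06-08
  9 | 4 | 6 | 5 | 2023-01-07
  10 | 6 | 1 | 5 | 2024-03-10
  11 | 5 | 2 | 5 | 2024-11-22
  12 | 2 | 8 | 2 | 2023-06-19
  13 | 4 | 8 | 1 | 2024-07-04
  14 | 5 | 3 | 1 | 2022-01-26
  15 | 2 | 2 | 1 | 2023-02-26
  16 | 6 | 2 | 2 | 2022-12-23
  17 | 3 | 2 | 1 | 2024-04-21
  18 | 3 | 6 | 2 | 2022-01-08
SELECT DISTINCT category FROM products

Execution result:
category
Audio
Electronics
Computing
Accessories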